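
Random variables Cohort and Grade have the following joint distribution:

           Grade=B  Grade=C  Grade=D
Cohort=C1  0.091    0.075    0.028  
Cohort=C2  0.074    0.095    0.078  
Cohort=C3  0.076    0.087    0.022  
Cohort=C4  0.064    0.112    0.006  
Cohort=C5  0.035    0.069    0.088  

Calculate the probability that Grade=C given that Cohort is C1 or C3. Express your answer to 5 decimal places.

P(Cohort=C1) = 0.091 + 0.075 + 0.028 = 0.194.
P(Cohort=C3) = 0.076 + 0.087 + 0.022 = 0.185.
P(Cohort ∈ {C1, C3}) = 0.194 + 0.185 = 0.379; P(Grade=C, Cohort ∈ {C1, C3}) = 0.075 + 0.087 = 0.162.
P(Grade=C | Cohort ∈ {C1, C3}) = 0.162/0.379 = 0.42744.

0.42744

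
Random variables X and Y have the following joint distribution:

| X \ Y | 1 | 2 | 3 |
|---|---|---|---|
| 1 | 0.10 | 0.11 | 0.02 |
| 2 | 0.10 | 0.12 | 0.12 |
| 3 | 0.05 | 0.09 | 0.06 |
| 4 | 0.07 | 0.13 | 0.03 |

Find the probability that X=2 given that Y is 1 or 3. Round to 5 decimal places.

0.40000

P(Y=1) = 0.10 + 0.10 + 0.05 + 0.07 = 0.32.
P(Y=3) = 0.02 + 0.12 + 0.06 + 0.03 = 0.23.
P(Y ∈ {1, 3}) = 0.32 + 0.23 = 0.55; P(X=2, Y ∈ {1, 3}) = 0.10 + 0.12 = 0.22.
P(X=2 | Y ∈ {1, 3}) = 0.22/0.55 = 0.40000.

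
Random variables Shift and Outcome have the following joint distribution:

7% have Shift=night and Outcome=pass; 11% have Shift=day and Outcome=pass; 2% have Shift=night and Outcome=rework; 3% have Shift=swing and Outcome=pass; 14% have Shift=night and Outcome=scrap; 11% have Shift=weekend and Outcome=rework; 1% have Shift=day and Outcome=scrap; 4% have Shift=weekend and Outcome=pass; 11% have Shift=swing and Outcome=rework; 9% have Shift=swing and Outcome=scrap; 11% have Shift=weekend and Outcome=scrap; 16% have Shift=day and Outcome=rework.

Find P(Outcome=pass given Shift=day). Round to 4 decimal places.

P(Shift=day) = 0.11 + 0.16 + 0.01 = 0.28.
P(Outcome=pass | Shift=day) = 0.11/0.28 = 0.3929.

0.3929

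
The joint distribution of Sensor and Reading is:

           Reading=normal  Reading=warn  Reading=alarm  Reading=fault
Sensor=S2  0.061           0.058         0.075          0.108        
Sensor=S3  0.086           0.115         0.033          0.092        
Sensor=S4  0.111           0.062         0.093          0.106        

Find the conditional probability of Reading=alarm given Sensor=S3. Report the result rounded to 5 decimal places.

P(Sensor=S3) = 0.086 + 0.115 + 0.033 + 0.092 = 0.326.
P(Reading=alarm | Sensor=S3) = 0.033/0.326 = 0.10123.

0.10123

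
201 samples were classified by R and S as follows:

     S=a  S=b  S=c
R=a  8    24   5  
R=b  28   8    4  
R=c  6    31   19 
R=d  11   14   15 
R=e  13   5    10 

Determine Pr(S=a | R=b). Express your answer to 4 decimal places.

Total with R=b: 28 + 8 + 4 = 40.
P(S=a | R=b) = 28/40 = 0.7000.

0.7000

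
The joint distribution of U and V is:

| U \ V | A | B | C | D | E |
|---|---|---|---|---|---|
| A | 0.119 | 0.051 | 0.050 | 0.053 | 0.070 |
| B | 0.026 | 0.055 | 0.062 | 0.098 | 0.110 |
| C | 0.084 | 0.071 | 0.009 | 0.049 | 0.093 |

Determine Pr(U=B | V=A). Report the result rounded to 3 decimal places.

0.114

P(V=A) = 0.119 + 0.026 + 0.084 = 0.229.
P(U=B | V=A) = 0.026/0.229 = 0.114.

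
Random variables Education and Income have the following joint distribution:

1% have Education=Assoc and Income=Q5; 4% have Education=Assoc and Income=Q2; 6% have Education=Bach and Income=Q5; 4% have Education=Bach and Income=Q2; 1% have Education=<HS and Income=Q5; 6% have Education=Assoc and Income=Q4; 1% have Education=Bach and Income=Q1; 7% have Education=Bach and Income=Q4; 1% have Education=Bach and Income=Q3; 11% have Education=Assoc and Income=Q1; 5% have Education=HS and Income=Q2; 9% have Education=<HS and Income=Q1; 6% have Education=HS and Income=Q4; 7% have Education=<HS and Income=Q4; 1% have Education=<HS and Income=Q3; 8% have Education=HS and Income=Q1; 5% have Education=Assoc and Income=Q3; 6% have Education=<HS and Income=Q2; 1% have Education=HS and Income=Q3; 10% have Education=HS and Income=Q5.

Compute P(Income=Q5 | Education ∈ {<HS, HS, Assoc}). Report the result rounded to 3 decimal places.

0.148

P(Education=<HS) = 0.09 + 0.06 + 0.01 + 0.07 + 0.01 = 0.24.
P(Education=HS) = 0.08 + 0.05 + 0.01 + 0.06 + 0.10 = 0.30.
P(Education=Assoc) = 0.11 + 0.04 + 0.05 + 0.06 + 0.01 = 0.27.
P(Education ∈ {<HS, HS, Assoc}) = 0.24 + 0.30 + 0.27 = 0.81; P(Income=Q5, Education ∈ {<HS, HS, Assoc}) = 0.01 + 0.10 + 0.01 = 0.12.
P(Income=Q5 | Education ∈ {<HS, HS, Assoc}) = 0.12/0.81 = 0.148.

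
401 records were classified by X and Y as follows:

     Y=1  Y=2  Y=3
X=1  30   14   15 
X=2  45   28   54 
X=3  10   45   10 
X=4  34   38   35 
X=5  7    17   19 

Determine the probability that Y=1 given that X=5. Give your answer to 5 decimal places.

Total with X=5: 7 + 17 + 19 = 43.
P(Y=1 | X=5) = 7/43 = 0.16279.

0.16279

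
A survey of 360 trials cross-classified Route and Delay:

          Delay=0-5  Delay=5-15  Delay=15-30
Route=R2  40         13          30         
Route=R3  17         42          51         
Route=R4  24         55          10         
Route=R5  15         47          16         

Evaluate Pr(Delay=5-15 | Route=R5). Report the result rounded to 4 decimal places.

0.6026

Total with Route=R5: 15 + 47 + 16 = 78.
P(Delay=5-15 | Route=R5) = 47/78 = 0.6026.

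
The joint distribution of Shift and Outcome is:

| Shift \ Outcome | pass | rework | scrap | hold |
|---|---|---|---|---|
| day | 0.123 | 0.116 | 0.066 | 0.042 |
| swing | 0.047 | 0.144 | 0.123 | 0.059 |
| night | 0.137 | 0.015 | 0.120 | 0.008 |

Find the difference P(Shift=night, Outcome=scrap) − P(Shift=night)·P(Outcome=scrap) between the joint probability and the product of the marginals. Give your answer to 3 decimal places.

0.033

P(Shift=night) = 0.137 + 0.015 + 0.120 + 0.008 = 0.280.
P(Outcome=scrap) = 0.066 + 0.123 + 0.120 = 0.309.
P(Shift=night, Outcome=scrap) − P(Shift=night)P(Outcome=scrap) = 0.120 − 0.280×0.309 = 0.033.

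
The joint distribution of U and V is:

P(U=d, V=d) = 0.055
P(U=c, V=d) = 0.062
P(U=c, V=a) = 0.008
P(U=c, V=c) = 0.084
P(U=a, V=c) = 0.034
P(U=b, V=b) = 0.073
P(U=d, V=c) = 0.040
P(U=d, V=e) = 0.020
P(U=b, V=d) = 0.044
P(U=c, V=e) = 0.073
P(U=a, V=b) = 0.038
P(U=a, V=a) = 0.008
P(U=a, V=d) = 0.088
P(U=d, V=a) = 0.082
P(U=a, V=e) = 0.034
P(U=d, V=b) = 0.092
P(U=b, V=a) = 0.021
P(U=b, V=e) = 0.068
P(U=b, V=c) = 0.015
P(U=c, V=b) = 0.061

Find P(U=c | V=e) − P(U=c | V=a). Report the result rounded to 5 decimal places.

0.30713

P(V=e) = 0.034 + 0.068 + 0.073 + 0.020 = 0.195; P(U=c | V=e) = 0.073/0.195 = 0.374359.
P(V=a) = 0.008 + 0.021 + 0.008 + 0.082 = 0.119; P(U=c | V=a) = 0.008/0.119 = 0.067227.
Difference = 0.30713.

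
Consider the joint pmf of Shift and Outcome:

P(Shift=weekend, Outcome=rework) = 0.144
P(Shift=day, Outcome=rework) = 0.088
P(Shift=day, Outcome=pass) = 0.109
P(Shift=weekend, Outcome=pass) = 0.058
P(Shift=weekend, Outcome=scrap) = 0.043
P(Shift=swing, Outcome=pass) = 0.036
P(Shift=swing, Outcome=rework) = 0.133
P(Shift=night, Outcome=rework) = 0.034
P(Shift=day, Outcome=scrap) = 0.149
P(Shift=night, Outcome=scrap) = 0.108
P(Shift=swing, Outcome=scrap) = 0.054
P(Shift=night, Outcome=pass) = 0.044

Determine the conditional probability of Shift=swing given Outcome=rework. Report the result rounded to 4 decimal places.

P(Outcome=rework) = 0.088 + 0.133 + 0.034 + 0.144 = 0.399.
P(Shift=swing | Outcome=rework) = 0.133/0.399 = 0.3333.

0.3333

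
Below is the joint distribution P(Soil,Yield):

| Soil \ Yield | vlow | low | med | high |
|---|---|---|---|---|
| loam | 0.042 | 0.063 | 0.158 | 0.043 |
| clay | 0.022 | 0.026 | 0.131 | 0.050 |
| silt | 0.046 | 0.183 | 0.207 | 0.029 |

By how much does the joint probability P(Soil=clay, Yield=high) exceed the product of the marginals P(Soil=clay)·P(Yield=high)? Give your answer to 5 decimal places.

P(Soil=clay) = 0.022 + 0.026 + 0.131 + 0.050 = 0.229.
P(Yield=high) = 0.043 + 0.050 + 0.029 = 0.122.
P(Soil=clay, Yield=high) − P(Soil=clay)P(Yield=high) = 0.050 − 0.229×0.122 = 0.02206.

0.02206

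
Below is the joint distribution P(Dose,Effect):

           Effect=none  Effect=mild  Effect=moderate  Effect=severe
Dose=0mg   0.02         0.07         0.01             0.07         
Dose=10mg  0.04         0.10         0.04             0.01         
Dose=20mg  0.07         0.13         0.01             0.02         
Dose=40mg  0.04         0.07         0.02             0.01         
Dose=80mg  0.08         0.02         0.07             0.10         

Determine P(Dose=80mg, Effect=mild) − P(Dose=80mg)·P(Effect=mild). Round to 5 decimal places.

P(Dose=80mg) = 0.08 + 0.02 + 0.07 + 0.10 = 0.27.
P(Effect=mild) = 0.07 + 0.10 + 0.13 + 0.07 + 0.02 = 0.39.
P(Dose=80mg, Effect=mild) − P(Dose=80mg)P(Effect=mild) = 0.02 − 0.27×0.39 = -0.08530.

-0.08530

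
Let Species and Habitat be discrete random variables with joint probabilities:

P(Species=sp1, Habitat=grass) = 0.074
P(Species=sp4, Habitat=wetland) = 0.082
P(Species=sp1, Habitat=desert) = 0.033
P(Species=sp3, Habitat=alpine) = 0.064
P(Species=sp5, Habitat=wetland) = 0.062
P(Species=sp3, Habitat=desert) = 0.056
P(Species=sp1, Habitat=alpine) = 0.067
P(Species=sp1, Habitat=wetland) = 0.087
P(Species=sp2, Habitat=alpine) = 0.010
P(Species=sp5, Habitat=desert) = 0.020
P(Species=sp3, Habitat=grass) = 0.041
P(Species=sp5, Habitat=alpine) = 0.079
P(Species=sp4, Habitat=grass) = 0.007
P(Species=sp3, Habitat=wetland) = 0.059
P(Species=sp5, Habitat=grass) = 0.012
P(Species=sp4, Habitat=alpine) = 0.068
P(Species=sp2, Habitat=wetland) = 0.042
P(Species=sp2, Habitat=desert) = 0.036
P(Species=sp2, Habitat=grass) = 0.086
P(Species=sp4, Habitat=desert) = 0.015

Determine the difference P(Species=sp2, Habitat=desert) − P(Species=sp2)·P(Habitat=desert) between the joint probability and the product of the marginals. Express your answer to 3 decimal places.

0.008

P(Species=sp2) = 0.086 + 0.042 + 0.036 + 0.010 = 0.174.
P(Habitat=desert) = 0.033 + 0.036 + 0.056 + 0.015 + 0.020 = 0.160.
P(Species=sp2, Habitat=desert) − P(Species=sp2)P(Habitat=desert) = 0.036 − 0.174×0.160 = 0.008.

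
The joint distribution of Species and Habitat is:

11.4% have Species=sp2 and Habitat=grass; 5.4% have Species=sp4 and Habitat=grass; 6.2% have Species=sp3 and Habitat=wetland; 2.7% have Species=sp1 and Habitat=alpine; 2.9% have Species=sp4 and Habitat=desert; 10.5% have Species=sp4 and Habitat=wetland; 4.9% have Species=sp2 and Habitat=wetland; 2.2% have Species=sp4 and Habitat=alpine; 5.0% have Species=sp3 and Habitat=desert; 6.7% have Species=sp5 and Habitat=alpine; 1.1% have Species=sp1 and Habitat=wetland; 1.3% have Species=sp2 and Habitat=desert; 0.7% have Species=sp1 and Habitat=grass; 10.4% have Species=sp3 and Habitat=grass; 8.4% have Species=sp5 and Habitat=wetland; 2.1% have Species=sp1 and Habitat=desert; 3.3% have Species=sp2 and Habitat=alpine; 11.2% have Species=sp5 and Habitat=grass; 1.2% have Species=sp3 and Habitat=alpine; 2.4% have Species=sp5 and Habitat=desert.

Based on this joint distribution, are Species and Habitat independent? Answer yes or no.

no

P(Species=sp4) = 0.210 and P(Habitat=wetland) = 0.311, so their product is 0.06531, but P(Species=sp4, Habitat=wetland) = 0.105. Since these differ, Species and Habitat are not independent.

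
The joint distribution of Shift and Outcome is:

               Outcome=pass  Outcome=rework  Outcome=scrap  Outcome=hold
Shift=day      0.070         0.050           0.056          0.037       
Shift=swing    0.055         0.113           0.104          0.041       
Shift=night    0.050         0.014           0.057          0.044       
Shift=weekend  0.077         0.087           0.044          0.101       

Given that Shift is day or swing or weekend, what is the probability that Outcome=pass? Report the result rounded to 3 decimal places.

0.242

P(Shift=day) = 0.070 + 0.050 + 0.056 + 0.037 = 0.213.
P(Shift=swing) = 0.055 + 0.113 + 0.104 + 0.041 = 0.313.
P(Shift=weekend) = 0.077 + 0.087 + 0.044 + 0.101 = 0.309.
P(Shift ∈ {day, swing, weekend}) = 0.213 + 0.313 + 0.309 = 0.835; P(Outcome=pass, Shift ∈ {day, swing, weekend}) = 0.070 + 0.055 + 0.077 = 0.202.
P(Outcome=pass | Shift ∈ {day, swing, weekend}) = 0.202/0.835 = 0.242.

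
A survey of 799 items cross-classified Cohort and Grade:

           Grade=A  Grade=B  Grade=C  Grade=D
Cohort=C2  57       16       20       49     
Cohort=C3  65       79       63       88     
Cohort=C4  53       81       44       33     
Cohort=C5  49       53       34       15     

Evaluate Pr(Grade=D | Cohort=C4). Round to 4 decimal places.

0.1564

Total with Cohort=C4: 53 + 81 + 44 + 33 = 211.
P(Grade=D | Cohort=C4) = 33/211 = 0.1564.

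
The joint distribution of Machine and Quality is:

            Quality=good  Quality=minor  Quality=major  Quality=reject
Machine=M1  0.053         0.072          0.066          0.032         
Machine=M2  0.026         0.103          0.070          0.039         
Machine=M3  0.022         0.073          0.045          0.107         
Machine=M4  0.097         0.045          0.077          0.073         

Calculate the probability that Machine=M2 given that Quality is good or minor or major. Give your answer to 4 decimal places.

P(Quality=good) = 0.053 + 0.026 + 0.022 + 0.097 = 0.198.
P(Quality=minor) = 0.072 + 0.103 + 0.073 + 0.045 = 0.293.
P(Quality=major) = 0.066 + 0.070 + 0.045 + 0.077 = 0.258.
P(Quality ∈ {good, minor, major}) = 0.198 + 0.293 + 0.258 = 0.749; P(Machine=M2, Quality ∈ {good, minor, major}) = 0.026 + 0.103 + 0.070 = 0.199.
P(Machine=M2 | Quality ∈ {good, minor, major}) = 0.199/0.749 = 0.2657.

0.2657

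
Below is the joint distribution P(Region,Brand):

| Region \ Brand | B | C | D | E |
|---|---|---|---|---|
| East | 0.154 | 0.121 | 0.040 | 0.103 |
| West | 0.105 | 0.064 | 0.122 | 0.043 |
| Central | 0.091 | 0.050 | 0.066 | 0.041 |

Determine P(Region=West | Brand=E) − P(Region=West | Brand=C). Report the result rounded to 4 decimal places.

P(Brand=E) = 0.103 + 0.043 + 0.041 = 0.187; P(Region=West | Brand=E) = 0.043/0.187 = 0.22995.
P(Brand=C) = 0.121 + 0.064 + 0.050 = 0.235; P(Region=West | Brand=C) = 0.064/0.235 = 0.27234.
Difference = -0.0424.

-0.0424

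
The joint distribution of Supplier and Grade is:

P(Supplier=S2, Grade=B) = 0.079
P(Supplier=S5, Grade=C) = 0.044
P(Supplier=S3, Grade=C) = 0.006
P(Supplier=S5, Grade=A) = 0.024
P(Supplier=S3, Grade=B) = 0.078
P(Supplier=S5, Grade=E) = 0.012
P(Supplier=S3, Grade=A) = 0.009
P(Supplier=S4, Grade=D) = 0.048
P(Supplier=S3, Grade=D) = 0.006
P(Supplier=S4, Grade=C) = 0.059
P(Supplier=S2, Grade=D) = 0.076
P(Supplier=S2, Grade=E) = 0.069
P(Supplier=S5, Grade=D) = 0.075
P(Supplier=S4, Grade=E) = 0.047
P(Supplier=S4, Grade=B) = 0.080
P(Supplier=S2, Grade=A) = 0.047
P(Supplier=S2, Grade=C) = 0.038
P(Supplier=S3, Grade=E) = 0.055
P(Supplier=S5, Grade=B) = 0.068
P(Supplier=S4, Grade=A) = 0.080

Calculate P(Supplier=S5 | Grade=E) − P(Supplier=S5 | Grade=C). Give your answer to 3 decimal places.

P(Grade=E) = 0.069 + 0.055 + 0.047 + 0.012 = 0.183; P(Supplier=S5 | Grade=E) = 0.012/0.183 = 0.0656.
P(Grade=C) = 0.038 + 0.006 + 0.059 + 0.044 = 0.147; P(Supplier=S5 | Grade=C) = 0.044/0.147 = 0.2993.
Difference = -0.234.

-0.234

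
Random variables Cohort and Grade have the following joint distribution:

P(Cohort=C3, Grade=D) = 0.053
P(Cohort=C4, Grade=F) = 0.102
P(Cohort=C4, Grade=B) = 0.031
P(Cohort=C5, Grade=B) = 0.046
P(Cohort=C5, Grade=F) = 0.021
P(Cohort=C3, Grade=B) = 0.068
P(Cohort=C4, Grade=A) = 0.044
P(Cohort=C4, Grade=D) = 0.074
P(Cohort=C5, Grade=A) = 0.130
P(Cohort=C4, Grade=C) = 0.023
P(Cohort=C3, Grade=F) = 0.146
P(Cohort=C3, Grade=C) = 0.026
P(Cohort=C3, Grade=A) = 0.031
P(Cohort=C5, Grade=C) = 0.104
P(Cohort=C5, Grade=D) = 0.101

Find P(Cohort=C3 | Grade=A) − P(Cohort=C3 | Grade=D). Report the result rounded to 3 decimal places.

P(Grade=A) = 0.031 + 0.044 + 0.130 = 0.205; P(Cohort=C3 | Grade=A) = 0.031/0.205 = 0.1512.
P(Grade=D) = 0.053 + 0.074 + 0.101 = 0.228; P(Cohort=C3 | Grade=D) = 0.053/0.228 = 0.2325.
Difference = -0.081.

-0.081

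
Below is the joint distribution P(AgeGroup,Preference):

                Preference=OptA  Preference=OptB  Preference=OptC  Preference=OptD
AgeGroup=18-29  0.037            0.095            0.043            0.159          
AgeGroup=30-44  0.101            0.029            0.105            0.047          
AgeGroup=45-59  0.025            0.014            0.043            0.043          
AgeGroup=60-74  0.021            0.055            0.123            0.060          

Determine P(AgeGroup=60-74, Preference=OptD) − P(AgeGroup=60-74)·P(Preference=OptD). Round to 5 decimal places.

P(AgeGroup=60-74) = 0.021 + 0.055 + 0.123 + 0.060 = 0.259.
P(Preference=OptD) = 0.159 + 0.047 + 0.043 + 0.060 = 0.309.
P(AgeGroup=60-74, Preference=OptD) − P(AgeGroup=60-74)P(Preference=OptD) = 0.060 − 0.259×0.309 = -0.02003.

-0.02003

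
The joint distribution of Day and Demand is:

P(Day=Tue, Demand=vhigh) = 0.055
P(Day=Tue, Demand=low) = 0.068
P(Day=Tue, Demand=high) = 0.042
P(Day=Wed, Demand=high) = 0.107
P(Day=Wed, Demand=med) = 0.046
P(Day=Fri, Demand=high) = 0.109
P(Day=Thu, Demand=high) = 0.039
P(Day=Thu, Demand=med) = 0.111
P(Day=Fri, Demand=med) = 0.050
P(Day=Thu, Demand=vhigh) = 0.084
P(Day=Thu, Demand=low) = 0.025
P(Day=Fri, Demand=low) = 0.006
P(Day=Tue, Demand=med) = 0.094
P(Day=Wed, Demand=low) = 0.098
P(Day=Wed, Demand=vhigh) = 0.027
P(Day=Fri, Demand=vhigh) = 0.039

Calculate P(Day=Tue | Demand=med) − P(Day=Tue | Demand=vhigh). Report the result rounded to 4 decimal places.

0.0440

P(Demand=med) = 0.094 + 0.046 + 0.111 + 0.050 = 0.301; P(Day=Tue | Demand=med) = 0.094/0.301 = 0.31229.
P(Demand=vhigh) = 0.055 + 0.027 + 0.084 + 0.039 = 0.205; P(Day=Tue | Demand=vhigh) = 0.055/0.205 = 0.26829.
Difference = 0.0440.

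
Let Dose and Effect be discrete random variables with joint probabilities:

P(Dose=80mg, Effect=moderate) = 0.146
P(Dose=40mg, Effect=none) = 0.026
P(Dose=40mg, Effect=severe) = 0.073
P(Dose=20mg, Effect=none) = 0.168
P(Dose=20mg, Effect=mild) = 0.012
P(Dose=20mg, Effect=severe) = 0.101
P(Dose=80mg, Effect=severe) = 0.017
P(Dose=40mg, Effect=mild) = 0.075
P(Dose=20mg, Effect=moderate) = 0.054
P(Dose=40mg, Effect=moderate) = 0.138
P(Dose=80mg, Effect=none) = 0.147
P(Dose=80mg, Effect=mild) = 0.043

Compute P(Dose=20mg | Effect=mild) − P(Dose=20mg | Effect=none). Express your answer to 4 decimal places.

P(Effect=mild) = 0.012 + 0.075 + 0.043 = 0.130; P(Dose=20mg | Effect=mild) = 0.012/0.130 = 0.09231.
P(Effect=none) = 0.168 + 0.026 + 0.147 = 0.341; P(Dose=20mg | Effect=none) = 0.168/0.341 = 0.49267.
Difference = -0.4004.

-0.4004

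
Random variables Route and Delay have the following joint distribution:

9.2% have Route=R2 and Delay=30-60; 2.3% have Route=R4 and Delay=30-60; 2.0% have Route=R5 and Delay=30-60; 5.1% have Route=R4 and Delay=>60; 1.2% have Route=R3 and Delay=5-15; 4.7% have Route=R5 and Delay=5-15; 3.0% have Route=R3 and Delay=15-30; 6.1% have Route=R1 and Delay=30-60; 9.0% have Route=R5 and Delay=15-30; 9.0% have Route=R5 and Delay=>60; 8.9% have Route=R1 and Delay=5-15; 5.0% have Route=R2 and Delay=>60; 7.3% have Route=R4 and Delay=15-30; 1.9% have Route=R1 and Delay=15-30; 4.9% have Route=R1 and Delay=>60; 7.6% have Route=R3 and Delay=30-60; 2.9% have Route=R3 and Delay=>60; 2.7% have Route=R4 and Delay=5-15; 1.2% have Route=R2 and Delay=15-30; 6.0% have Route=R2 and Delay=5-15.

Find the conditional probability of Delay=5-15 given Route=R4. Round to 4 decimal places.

P(Route=R4) = 0.027 + 0.073 + 0.023 + 0.051 = 0.174.
P(Delay=5-15 | Route=R4) = 0.027/0.174 = 0.1552.

0.1552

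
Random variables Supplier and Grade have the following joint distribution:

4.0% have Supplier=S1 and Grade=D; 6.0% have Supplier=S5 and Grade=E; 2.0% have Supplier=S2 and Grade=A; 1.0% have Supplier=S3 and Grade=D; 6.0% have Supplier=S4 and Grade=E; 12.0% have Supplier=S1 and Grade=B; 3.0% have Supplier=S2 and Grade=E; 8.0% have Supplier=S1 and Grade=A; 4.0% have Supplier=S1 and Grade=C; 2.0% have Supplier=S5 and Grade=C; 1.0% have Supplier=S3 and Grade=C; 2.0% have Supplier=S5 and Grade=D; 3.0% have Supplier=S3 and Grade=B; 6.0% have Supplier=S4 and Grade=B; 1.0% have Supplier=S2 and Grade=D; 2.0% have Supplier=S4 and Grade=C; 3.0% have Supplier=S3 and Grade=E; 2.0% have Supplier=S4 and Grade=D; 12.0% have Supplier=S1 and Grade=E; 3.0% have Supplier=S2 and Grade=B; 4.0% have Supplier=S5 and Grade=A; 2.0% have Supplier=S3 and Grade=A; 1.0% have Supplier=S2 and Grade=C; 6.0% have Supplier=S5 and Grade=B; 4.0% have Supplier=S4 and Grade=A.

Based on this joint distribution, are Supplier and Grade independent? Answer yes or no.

Every cell satisfies P(Supplier,Grade) = P(Supplier)·P(Grade). For instance P(Supplier=S4) = 0.200, P(Grade=E) = 0.300, and 0.200×0.300 = 0.060 matches the joint entry. So Supplier and Grade are independent.

yes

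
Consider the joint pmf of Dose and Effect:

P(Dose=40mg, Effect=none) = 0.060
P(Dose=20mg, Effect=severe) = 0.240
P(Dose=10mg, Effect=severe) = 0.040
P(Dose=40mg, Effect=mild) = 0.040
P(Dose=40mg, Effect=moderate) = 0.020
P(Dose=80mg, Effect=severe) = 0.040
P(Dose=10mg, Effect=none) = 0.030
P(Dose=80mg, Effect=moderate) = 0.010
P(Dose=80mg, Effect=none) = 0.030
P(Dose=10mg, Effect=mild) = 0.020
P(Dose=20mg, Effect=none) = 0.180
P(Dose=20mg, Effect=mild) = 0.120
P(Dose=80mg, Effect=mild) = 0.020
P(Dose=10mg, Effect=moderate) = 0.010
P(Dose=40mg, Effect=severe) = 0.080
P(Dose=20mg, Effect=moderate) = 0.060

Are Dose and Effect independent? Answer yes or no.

yes

Every cell satisfies P(Dose,Effect) = P(Dose)·P(Effect). For instance P(Dose=20mg) = 0.600, P(Effect=mild) = 0.200, and 0.600×0.200 = 0.120 matches the joint entry. So Dose and Effect are independent.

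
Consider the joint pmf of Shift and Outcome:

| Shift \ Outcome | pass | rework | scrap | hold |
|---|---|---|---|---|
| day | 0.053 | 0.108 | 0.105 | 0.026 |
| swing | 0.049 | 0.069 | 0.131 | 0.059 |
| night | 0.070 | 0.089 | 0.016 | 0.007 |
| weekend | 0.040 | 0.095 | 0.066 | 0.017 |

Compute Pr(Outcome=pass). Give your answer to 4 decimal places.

P(Outcome=pass) = 0.053 + 0.049 + 0.070 + 0.040 = 0.212.

0.2120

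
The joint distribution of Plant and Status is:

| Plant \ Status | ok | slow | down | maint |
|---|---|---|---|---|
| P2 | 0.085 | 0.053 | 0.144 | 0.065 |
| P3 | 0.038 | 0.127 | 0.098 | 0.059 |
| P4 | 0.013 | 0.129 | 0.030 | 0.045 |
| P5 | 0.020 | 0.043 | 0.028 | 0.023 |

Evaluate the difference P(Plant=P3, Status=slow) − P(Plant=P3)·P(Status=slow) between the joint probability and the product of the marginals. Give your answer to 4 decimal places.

0.0137

P(Plant=P3) = 0.038 + 0.127 + 0.098 + 0.059 = 0.322.
P(Status=slow) = 0.053 + 0.127 + 0.129 + 0.043 = 0.352.
P(Plant=P3, Status=slow) − P(Plant=P3)P(Status=slow) = 0.127 − 0.322×0.352 = 0.0137.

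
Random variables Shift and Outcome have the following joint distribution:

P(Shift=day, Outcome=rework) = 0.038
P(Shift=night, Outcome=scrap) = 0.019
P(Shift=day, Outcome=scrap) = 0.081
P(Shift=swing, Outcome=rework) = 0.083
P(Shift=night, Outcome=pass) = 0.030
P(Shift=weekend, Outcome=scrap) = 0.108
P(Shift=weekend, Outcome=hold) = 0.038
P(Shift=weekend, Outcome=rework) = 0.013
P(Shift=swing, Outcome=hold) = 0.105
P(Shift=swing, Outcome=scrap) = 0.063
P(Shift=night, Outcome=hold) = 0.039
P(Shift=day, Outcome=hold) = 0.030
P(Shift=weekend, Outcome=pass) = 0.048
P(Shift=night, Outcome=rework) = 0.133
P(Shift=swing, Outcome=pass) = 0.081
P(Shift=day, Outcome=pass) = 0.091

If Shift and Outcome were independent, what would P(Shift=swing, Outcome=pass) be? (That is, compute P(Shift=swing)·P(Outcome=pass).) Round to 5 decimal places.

P(Shift=swing) = 0.081 + 0.083 + 0.063 + 0.105 = 0.332.
P(Outcome=pass) = 0.091 + 0.081 + 0.030 + 0.048 = 0.250.
Product: 0.332 × 0.250 = 0.08300.

0.08300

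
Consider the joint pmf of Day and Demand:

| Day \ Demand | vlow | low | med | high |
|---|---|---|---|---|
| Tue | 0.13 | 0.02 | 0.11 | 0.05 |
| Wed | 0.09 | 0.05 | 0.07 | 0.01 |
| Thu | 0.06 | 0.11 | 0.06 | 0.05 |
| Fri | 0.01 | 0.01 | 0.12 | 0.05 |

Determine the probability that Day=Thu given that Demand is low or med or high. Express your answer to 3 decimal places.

0.310

P(Demand=low) = 0.02 + 0.05 + 0.11 + 0.01 = 0.19.
P(Demand=med) = 0.11 + 0.07 + 0.06 + 0.12 = 0.36.
P(Demand=high) = 0.05 + 0.01 + 0.05 + 0.05 = 0.16.
P(Demand ∈ {low, med, high}) = 0.19 + 0.36 + 0.16 = 0.71; P(Day=Thu, Demand ∈ {low, med, high}) = 0.11 + 0.06 + 0.05 = 0.22.
P(Day=Thu | Demand ∈ {low, med, high}) = 0.22/0.71 = 0.310.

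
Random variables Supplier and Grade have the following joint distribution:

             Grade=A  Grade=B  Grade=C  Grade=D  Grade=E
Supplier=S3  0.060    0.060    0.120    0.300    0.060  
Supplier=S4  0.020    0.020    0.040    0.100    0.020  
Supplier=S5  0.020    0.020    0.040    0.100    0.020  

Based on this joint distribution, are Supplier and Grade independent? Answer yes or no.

Every cell satisfies P(Supplier,Grade) = P(Supplier)·P(Grade). For instance P(Supplier=S4) = 0.200, P(Grade=B) = 0.100, and 0.200×0.100 = 0.020 matches the joint entry. So Supplier and Grade are independent.

yes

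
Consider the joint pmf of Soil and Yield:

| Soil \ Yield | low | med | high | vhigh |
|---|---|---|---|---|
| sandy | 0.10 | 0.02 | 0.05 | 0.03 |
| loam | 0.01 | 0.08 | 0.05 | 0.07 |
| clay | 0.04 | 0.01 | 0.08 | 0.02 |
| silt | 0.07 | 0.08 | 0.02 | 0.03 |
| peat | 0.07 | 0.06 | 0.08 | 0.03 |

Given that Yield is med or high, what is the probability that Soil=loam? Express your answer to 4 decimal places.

P(Yield=med) = 0.02 + 0.08 + 0.01 + 0.08 + 0.06 = 0.25.
P(Yield=high) = 0.05 + 0.05 + 0.08 + 0.02 + 0.08 = 0.28.
P(Yield ∈ {med, high}) = 0.25 + 0.28 = 0.53; P(Soil=loam, Yield ∈ {med, high}) = 0.08 + 0.05 = 0.13.
P(Soil=loam | Yield ∈ {med, high}) = 0.13/0.53 = 0.2453.

0.2453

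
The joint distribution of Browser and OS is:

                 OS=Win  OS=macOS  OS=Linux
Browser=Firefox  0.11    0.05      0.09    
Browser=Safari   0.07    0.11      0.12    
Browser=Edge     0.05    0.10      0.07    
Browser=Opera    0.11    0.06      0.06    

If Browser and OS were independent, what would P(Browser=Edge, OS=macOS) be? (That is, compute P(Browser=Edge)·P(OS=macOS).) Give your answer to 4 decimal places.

P(Browser=Edge) = 0.05 + 0.10 + 0.07 = 0.22.
P(OS=macOS) = 0.05 + 0.11 + 0.10 + 0.06 = 0.32.
Product: 0.22 × 0.32 = 0.0704.

0.0704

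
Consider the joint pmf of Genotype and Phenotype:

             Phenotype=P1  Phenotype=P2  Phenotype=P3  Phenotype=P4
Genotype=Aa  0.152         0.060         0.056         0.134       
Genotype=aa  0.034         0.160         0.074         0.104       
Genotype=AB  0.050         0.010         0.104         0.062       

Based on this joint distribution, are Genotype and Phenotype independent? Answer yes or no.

P(Genotype=aa) = 0.372 and P(Phenotype=P2) = 0.230, so their product is 0.08556, but P(Genotype=aa, Phenotype=P2) = 0.160. Since these differ, Genotype and Phenotype are not independent.

no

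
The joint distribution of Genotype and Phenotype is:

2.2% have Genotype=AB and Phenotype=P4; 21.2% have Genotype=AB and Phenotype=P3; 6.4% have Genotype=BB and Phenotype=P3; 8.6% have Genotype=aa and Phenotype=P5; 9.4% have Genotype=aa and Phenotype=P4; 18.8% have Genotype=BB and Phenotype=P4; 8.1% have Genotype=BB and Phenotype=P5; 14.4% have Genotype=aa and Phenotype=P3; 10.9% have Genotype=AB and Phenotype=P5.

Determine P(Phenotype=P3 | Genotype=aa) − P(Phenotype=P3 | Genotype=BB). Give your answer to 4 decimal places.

P(Genotype=aa) = 0.144 + 0.094 + 0.086 = 0.324; P(Phenotype=P3 | Genotype=aa) = 0.144/0.324 = 0.44444.
P(Genotype=BB) = 0.064 + 0.188 + 0.081 = 0.333; P(Phenotype=P3 | Genotype=BB) = 0.064/0.333 = 0.19219.
Difference = 0.2523.

0.2523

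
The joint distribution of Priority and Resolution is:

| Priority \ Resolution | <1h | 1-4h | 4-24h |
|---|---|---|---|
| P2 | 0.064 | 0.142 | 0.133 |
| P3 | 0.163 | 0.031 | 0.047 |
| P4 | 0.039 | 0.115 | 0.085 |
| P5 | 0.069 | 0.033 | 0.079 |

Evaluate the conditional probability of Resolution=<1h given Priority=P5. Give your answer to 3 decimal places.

0.381

P(Priority=P5) = 0.069 + 0.033 + 0.079 = 0.181.
P(Resolution=<1h | Priority=P5) = 0.069/0.181 = 0.381.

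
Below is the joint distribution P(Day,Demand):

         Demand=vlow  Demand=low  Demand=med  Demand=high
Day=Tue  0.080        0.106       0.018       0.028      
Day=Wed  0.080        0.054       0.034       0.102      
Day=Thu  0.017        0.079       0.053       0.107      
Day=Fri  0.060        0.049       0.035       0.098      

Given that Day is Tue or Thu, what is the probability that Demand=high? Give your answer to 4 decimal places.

P(Day=Tue) = 0.080 + 0.106 + 0.018 + 0.028 = 0.232.
P(Day=Thu) = 0.017 + 0.079 + 0.053 + 0.107 = 0.256.
P(Day ∈ {Tue, Thu}) = 0.232 + 0.256 = 0.488; P(Demand=high, Day ∈ {Tue, Thu}) = 0.028 + 0.107 = 0.135.
P(Demand=high | Day ∈ {Tue, Thu}) = 0.135/0.488 = 0.2766.

0.2766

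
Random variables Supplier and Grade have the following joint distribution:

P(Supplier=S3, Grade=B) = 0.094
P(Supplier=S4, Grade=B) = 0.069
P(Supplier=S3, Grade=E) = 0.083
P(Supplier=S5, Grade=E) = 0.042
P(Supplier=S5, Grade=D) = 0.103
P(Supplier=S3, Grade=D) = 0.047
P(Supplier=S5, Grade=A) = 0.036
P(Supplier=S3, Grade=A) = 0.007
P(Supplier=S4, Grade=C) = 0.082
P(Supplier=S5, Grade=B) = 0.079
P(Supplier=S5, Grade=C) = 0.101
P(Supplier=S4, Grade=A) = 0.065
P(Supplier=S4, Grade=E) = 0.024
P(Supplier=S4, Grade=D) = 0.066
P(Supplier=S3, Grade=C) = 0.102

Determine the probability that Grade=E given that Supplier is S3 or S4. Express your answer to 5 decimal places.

0.16745

P(Supplier=S3) = 0.007 + 0.094 + 0.102 + 0.047 + 0.083 = 0.333.
P(Supplier=S4) = 0.065 + 0.069 + 0.082 + 0.066 + 0.024 = 0.306.
P(Supplier ∈ {S3, S4}) = 0.333 + 0.306 = 0.639; P(Grade=E, Supplier ∈ {S3, S4}) = 0.083 + 0.024 = 0.107.
P(Grade=E | Supplier ∈ {S3, S4}) = 0.107/0.639 = 0.16745.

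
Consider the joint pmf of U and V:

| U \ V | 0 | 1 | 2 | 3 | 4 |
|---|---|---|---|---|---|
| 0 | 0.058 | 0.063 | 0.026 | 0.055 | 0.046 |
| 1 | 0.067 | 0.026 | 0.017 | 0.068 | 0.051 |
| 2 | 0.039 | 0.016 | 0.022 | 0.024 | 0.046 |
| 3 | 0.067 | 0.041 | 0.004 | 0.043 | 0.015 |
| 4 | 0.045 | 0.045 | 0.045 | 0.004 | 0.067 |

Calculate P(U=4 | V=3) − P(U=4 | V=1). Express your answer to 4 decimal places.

-0.2150

P(V=3) = 0.055 + 0.068 + 0.024 + 0.043 + 0.004 = 0.194; P(U=4 | V=3) = 0.004/0.194 = 0.02062.
P(V=1) = 0.063 + 0.026 + 0.016 + 0.041 + 0.045 = 0.191; P(U=4 | V=1) = 0.045/0.191 = 0.23560.
Difference = -0.2150.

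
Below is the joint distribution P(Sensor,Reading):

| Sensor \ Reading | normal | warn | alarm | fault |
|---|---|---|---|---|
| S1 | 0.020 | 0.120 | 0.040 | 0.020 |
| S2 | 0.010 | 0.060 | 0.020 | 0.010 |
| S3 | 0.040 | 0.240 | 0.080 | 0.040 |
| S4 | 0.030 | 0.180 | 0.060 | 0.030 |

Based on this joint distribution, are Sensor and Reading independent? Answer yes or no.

yes

Every cell satisfies P(Sensor,Reading) = P(Sensor)·P(Reading). For instance P(Sensor=S4) = 0.300, P(Reading=alarm) = 0.200, and 0.300×0.200 = 0.060 matches the joint entry. So Sensor and Reading are independent.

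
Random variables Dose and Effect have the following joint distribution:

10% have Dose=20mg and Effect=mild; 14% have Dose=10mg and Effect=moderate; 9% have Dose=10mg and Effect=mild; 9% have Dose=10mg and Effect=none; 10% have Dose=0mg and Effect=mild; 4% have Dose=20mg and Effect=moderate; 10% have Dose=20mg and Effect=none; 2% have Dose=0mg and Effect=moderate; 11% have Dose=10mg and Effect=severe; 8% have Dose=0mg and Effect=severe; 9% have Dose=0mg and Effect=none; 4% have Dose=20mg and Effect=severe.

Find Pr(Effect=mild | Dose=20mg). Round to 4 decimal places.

P(Dose=20mg) = 0.10 + 0.10 + 0.04 + 0.04 = 0.28.
P(Effect=mild | Dose=20mg) = 0.10/0.28 = 0.3571.

0.3571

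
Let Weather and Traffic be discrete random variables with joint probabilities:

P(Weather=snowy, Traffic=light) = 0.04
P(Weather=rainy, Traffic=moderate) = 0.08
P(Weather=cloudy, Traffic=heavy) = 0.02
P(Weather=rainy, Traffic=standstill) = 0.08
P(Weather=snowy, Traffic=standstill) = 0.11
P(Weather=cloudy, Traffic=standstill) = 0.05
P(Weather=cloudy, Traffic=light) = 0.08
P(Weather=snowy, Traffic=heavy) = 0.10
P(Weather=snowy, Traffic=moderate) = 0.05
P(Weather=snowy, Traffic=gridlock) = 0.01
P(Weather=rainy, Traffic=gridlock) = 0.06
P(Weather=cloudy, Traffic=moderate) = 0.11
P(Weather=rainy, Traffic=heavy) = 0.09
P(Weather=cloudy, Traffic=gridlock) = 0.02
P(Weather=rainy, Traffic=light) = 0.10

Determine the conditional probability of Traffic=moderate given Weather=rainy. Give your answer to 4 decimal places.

P(Weather=rainy) = 0.10 + 0.08 + 0.09 + 0.06 + 0.08 = 0.41.
P(Traffic=moderate | Weather=rainy) = 0.08/0.41 = 0.1951.

0.1951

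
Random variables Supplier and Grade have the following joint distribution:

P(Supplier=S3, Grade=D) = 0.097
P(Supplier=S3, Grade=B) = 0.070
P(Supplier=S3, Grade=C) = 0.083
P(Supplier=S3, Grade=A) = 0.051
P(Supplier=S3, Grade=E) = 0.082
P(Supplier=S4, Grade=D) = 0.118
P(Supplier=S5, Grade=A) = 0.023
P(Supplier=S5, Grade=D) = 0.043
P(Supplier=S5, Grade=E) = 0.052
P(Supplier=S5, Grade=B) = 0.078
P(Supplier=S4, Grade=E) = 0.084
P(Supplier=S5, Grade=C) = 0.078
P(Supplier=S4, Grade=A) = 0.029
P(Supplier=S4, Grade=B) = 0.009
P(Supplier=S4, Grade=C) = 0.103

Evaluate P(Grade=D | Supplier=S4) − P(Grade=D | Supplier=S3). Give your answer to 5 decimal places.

P(Supplier=S4) = 0.029 + 0.009 + 0.103 + 0.118 + 0.084 = 0.343; P(Grade=D | Supplier=S4) = 0.118/0.343 = 0.344023.
P(Supplier=S3) = 0.051 + 0.070 + 0.083 + 0.097 + 0.082 = 0.383; P(Grade=D | Supplier=S3) = 0.097/0.383 = 0.253264.
Difference = 0.09076.

0.09076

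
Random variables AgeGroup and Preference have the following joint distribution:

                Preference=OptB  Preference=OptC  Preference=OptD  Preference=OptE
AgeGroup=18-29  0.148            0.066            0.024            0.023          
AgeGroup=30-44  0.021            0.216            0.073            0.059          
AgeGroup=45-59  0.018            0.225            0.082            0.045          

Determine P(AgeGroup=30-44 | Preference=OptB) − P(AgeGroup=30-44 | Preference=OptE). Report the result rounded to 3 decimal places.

-0.352

P(Preference=OptB) = 0.148 + 0.021 + 0.018 = 0.187; P(AgeGroup=30-44 | Preference=OptB) = 0.021/0.187 = 0.1123.
P(Preference=OptE) = 0.023 + 0.059 + 0.045 = 0.127; P(AgeGroup=30-44 | Preference=OptE) = 0.059/0.127 = 0.4646.
Difference = -0.352.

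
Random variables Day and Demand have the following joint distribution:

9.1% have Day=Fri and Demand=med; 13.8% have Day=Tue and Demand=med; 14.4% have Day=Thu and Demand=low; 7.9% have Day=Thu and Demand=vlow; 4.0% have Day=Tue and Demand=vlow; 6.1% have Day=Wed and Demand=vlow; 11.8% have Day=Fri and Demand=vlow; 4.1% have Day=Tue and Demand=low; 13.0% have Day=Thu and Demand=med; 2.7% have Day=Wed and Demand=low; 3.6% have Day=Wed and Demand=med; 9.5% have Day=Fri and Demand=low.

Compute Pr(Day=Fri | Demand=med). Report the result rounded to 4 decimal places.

P(Demand=med) = 0.138 + 0.036 + 0.130 + 0.091 = 0.395.
P(Day=Fri | Demand=med) = 0.091/0.395 = 0.2304.

0.2304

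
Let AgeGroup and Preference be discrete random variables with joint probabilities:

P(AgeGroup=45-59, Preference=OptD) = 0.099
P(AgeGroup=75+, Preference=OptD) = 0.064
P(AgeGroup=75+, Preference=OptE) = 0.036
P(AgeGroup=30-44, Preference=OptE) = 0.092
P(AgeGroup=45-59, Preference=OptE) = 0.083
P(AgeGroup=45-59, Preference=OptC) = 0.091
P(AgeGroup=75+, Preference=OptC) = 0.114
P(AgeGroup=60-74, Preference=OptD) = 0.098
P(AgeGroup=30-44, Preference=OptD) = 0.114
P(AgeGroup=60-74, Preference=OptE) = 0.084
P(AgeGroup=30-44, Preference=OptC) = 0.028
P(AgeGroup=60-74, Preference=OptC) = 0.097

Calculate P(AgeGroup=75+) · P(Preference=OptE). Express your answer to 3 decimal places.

0.063

P(AgeGroup=75+) = 0.114 + 0.064 + 0.036 = 0.214.
P(Preference=OptE) = 0.092 + 0.083 + 0.084 + 0.036 = 0.295.
Product: 0.214 × 0.295 = 0.063.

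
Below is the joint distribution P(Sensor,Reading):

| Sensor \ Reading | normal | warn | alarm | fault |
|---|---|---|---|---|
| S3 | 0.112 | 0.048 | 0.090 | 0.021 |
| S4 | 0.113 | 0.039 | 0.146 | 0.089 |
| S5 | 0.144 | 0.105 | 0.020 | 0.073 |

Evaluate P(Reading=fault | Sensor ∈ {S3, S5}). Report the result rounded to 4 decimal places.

0.1533

P(Sensor=S3) = 0.112 + 0.048 + 0.090 + 0.021 = 0.271.
P(Sensor=S5) = 0.144 + 0.105 + 0.020 + 0.073 = 0.342.
P(Sensor ∈ {S3, S5}) = 0.271 + 0.342 = 0.613; P(Reading=fault, Sensor ∈ {S3, S5}) = 0.021 + 0.073 = 0.094.
P(Reading=fault | Sensor ∈ {S3, S5}) = 0.094/0.613 = 0.1533.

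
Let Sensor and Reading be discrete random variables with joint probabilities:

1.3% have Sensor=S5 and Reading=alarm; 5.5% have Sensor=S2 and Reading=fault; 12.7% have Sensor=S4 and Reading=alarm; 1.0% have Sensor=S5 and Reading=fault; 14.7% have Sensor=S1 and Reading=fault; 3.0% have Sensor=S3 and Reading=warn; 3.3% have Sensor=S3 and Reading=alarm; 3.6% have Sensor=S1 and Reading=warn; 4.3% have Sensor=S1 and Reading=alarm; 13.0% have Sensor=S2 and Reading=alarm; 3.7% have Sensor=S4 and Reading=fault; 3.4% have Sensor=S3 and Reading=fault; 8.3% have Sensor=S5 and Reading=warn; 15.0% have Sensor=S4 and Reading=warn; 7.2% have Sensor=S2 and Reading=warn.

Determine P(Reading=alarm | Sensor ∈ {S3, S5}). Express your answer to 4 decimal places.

P(Sensor=S3) = 0.030 + 0.033 + 0.034 = 0.097.
P(Sensor=S5) = 0.083 + 0.013 + 0.010 = 0.106.
P(Sensor ∈ {S3, S5}) = 0.097 + 0.106 = 0.203; P(Reading=alarm, Sensor ∈ {S3, S5}) = 0.033 + 0.013 = 0.046.
P(Reading=alarm | Sensor ∈ {S3, S5}) = 0.046/0.203 = 0.2266.

0.2266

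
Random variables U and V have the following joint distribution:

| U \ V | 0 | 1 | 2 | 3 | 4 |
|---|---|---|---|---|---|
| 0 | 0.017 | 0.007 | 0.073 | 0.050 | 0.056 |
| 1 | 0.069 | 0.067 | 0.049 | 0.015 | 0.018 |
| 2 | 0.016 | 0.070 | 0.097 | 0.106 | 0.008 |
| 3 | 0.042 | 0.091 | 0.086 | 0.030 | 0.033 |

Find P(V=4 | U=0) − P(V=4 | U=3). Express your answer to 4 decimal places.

P(U=0) = 0.017 + 0.007 + 0.073 + 0.050 + 0.056 = 0.203; P(V=4 | U=0) = 0.056/0.203 = 0.27586.
P(U=3) = 0.042 + 0.091 + 0.086 + 0.030 + 0.033 = 0.282; P(V=4 | U=3) = 0.033/0.282 = 0.11702.
Difference = 0.1588.

0.1588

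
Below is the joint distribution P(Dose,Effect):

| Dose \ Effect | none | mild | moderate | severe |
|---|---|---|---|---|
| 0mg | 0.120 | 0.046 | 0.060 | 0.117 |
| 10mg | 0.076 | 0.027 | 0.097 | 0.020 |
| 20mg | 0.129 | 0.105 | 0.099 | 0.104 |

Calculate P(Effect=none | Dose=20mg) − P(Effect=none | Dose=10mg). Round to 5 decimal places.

-0.05026

P(Dose=20mg) = 0.129 + 0.105 + 0.099 + 0.104 = 0.437; P(Effect=none | Dose=20mg) = 0.129/0.437 = 0.295195.
P(Dose=10mg) = 0.076 + 0.027 + 0.097 + 0.020 = 0.220; P(Effect=none | Dose=10mg) = 0.076/0.220 = 0.345455.
Difference = -0.05026.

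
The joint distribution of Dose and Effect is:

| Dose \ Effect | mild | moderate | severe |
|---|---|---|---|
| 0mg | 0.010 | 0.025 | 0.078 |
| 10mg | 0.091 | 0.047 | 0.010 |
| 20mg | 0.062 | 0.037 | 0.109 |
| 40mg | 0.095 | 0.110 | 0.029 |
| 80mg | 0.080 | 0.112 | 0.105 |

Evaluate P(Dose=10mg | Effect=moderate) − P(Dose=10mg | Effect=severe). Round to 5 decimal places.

0.11178

P(Effect=moderate) = 0.025 + 0.047 + 0.037 + 0.110 + 0.112 = 0.331; P(Dose=10mg | Effect=moderate) = 0.047/0.331 = 0.141994.
P(Effect=severe) = 0.078 + 0.010 + 0.109 + 0.029 + 0.105 = 0.331; P(Dose=10mg | Effect=severe) = 0.010/0.331 = 0.030211.
Difference = 0.11178.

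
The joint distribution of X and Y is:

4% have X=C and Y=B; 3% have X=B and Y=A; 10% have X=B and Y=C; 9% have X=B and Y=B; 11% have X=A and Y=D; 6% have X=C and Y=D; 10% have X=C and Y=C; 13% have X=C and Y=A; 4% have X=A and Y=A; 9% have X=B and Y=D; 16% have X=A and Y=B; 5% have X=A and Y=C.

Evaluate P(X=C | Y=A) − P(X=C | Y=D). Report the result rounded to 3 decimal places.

P(Y=A) = 0.04 + 0.03 + 0.13 = 0.20; P(X=C | Y=A) = 0.13/0.20 = 0.6500.
P(Y=D) = 0.11 + 0.09 + 0.06 = 0.26; P(X=C | Y=D) = 0.06/0.26 = 0.2308.
Difference = 0.419.

0.419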